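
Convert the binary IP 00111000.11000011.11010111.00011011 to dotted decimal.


00111000 = 56
11000011 = 195
11010111 = 215
00011011 = 27
IP: 56.195.215.27


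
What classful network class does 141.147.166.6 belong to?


First octet: 141
Binary: 10001101
10xxxxxx -> Class B (128-191)
Class B, default mask 255.255.0.0 (/16)


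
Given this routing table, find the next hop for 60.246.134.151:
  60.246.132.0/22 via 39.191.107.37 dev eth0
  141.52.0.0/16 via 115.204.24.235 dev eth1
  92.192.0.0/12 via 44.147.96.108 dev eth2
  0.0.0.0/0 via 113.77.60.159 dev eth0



Longest prefix match for 60.246.134.151:
  /22 60.246.132.0: MATCH
  /16 141.52.0.0: no
  /12 92.192.0.0: no
  /0 0.0.0.0: MATCH
Selected: next-hop 39.191.107.37 via eth0 (matched /22)


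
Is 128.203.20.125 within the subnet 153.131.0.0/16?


Subnet network: 153.131.0.0
Test IP AND mask: 128.203.0.0
No, 128.203.20.125 is not in 153.131.0.0/16


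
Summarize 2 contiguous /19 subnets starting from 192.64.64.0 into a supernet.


Original prefix: /19
Number of subnets: 2 = 2^1
New prefix = 19 - 1 = 18
Supernet: 192.64.64.0/18


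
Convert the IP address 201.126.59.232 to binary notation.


201 = 11001001
126 = 01111110
59 = 00111011
232 = 11101000
Binary: 11001001.01111110.00111011.11101000


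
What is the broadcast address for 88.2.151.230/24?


Network: 88.2.151.0/24
Host bits = 8
Set all host bits to 1:
Broadcast: 88.2.151.255


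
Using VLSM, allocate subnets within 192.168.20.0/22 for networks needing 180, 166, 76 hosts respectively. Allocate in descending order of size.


180 hosts -> /24 (254 usable): 192.168.20.0/24
166 hosts -> /24 (254 usable): 192.168.21.0/24
76 hosts -> /25 (126 usable): 192.168.22.0/25
Allocation: 192.168.20.0/24 (180 hosts, 254 usable); 192.168.21.0/24 (166 hosts, 254 usable); 192.168.22.0/25 (76 hosts, 126 usable)


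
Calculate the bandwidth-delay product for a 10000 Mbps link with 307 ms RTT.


BDP = bandwidth * RTT
= 10000 Mbps * 307 ms
= 10000 * 1e6 * 307 / 1000 bits
= 3070000000 bits
= 383750000 bytes
= 374755.8594 KB
BDP = 3070000000 bits (383750000 bytes)


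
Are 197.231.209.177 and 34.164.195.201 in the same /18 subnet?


Mask: 255.255.192.0
197.231.209.177 AND mask = 197.231.192.0
34.164.195.201 AND mask = 34.164.192.0
No, different subnets (197.231.192.0 vs 34.164.192.0)


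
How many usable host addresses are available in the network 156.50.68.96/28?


Host bits = 32 - 28 = 4
Total addresses = 2^4 = 16
Usable = total - 2 (network and broadcast)
Usable hosts: 14


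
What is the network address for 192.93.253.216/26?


IP:   11000000.01011101.11111101.11011000
Mask: 11111111.11111111.11111111.11000000
AND operation:
Net:  11000000.01011101.11111101.11000000
Network: 192.93.253.192/26


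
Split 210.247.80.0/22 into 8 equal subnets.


New prefix = 22 + 3 = 25
Each subnet has 128 addresses
  210.247.80.0/25
  210.247.80.128/25
  210.247.81.0/25
  210.247.81.128/25
  210.247.82.0/25
  210.247.82.128/25
  210.247.83.0/25
  210.247.83.128/25
Subnets: 210.247.80.0/25, 210.247.80.128/25, 210.247.81.0/25, 210.247.81.128/25, 210.247.82.0/25, 210.247.82.128/25, 210.247.83.0/25, 210.247.83.128/25


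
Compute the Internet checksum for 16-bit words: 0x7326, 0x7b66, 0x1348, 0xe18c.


Sum all words (with carry folding):
+ 0x7326 = 0x7326
+ 0x7b66 = 0xee8c
+ 0x1348 = 0x01d5
+ 0xe18c = 0xe361
One's complement: ~0xe361
Checksum = 0x1c9e


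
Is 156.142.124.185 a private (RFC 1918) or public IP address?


RFC 1918 private ranges:
  10.0.0.0/8 (10.0.0.0 - 10.255.255.255)
  172.16.0.0/12 (172.16.0.0 - 172.31.255.255)
  192.168.0.0/16 (192.168.0.0 - 192.168.255.255)
Public (not in any RFC 1918 range)


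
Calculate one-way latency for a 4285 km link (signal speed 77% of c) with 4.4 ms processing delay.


Speed = 0.77 * 3e5 km/s = 231000 km/s
Propagation delay = 4285 / 231000 = 0.0185 s = 18.5498 ms
Processing delay = 4.4 ms
Total one-way latency = 22.9498 ms


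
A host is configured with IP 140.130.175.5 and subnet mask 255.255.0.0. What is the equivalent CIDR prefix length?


Binary: 11111111.11111111.00000000.00000000
Count leading 1s
Prefix: /16


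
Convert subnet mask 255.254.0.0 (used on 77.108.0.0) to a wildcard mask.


Subnet mask: 255.254.0.0
Wildcard = 255.255.255.255 - subnet mask
255 - 255 = 0
255 - 254 = 1
255 - 0 = 255
255 - 0 = 255
Wildcard: 0.1.255.255


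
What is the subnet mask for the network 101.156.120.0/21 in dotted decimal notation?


/21 means 21 network bits, 11 host bits
Binary: 11111111111111111111100000000000
Mask: 255.255.248.0


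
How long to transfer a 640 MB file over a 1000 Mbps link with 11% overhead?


Effective throughput = 1000 * (1 - 11/100) = 890 Mbps
File size in Mb = 640 * 8 = 5120 Mb
Time = 5120 / 890
Time = 5.7528 seconds


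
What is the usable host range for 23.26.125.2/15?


Network: 23.26.0.0
Broadcast: 23.27.255.255
First usable = network + 1
Last usable = broadcast - 1
Range: 23.26.0.1 to 23.27.255.254


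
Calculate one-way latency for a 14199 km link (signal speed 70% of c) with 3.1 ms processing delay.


Speed = 0.7 * 3e5 km/s = 210000 km/s
Propagation delay = 14199 / 210000 = 0.0676 s = 67.6143 ms
Processing delay = 3.1 ms
Total one-way latency = 70.7143 ms


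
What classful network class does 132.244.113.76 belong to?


First octet: 132
Binary: 10000100
10xxxxxx -> Class B (128-191)
Class B, default mask 255.255.0.0 (/16)


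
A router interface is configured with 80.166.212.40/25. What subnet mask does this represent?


/25 means 25 network bits, 7 host bits
Binary: 11111111111111111111111110000000
Mask: 255.255.255.128


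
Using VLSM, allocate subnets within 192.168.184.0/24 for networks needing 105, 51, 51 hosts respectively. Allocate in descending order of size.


105 hosts -> /25 (126 usable): 192.168.184.0/25
51 hosts -> /26 (62 usable): 192.168.184.128/26
51 hosts -> /26 (62 usable): 192.168.184.192/26
Allocation: 192.168.184.0/25 (105 hosts, 126 usable); 192.168.184.128/26 (51 hosts, 62 usable); 192.168.184.192/26 (51 hosts, 62 usable)


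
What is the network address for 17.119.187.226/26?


IP:   00010001.01110111.10111011.11100010
Mask: 11111111.11111111.11111111.11000000
AND operation:
Net:  00010001.01110111.10111011.11000000
Network: 17.119.187.192/26


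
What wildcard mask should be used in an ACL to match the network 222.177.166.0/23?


Subnet mask: 255.255.254.0
Wildcard = 255.255.255.255 - subnet mask
255 - 255 = 0
255 - 255 = 0
255 - 254 = 1
255 - 0 = 255
Wildcard: 0.0.1.255


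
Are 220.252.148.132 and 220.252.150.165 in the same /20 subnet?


Mask: 255.255.240.0
220.252.148.132 AND mask = 220.252.144.0
220.252.150.165 AND mask = 220.252.144.0
Yes, same subnet (220.252.144.0)


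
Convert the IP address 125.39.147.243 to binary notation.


125 = 01111101
39 = 00100111
147 = 10010011
243 = 11110011
Binary: 01111101.00100111.10010011.11110011


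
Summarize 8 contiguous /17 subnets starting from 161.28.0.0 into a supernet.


Original prefix: /17
Number of subnets: 8 = 2^3
New prefix = 17 - 3 = 14
Supernet: 161.28.0.0/14


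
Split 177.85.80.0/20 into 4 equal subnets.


New prefix = 20 + 2 = 22
Each subnet has 1024 addresses
  177.85.80.0/22
  177.85.84.0/22
  177.85.88.0/22
  177.85.92.0/22
Subnets: 177.85.80.0/22, 177.85.84.0/22, 177.85.88.0/22, 177.85.92.0/22


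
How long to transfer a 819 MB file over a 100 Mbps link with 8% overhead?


Effective throughput = 100 * (1 - 8/100) = 92 Mbps
File size in Mb = 819 * 8 = 6552 Mb
Time = 6552 / 92
Time = 71.2174 seconds


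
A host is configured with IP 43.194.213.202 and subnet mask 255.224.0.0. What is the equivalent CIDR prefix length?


Binary: 11111111.11100000.00000000.00000000
Count leading 1s
Prefix: /11


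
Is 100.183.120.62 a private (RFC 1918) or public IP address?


RFC 1918 private ranges:
  10.0.0.0/8 (10.0.0.0 - 10.255.255.255)
  172.16.0.0/12 (172.16.0.0 - 172.31.255.255)
  192.168.0.0/16 (192.168.0.0 - 192.168.255.255)
Public (not in any RFC 1918 range)


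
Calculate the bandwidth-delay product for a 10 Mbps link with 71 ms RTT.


BDP = bandwidth * RTT
= 10 Mbps * 71 ms
= 10 * 1e6 * 71 / 1000 bits
= 710000 bits
= 88750 bytes
= 86.6699 KB
BDP = 710000 bits (88750 bytes)


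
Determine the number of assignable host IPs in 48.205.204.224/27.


Host bits = 32 - 27 = 5
Total addresses = 2^5 = 32
Usable = total - 2 (network and broadcast)
Usable hosts: 30


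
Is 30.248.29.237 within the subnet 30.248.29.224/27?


Subnet network: 30.248.29.224
Test IP AND mask: 30.248.29.224
Yes, 30.248.29.237 is in 30.248.29.224/27


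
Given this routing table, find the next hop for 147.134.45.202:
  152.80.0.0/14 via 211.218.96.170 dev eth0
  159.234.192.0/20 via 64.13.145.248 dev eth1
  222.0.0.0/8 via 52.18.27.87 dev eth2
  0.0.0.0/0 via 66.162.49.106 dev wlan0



Longest prefix match for 147.134.45.202:
  /14 152.80.0.0: no
  /20 159.234.192.0: no
  /8 222.0.0.0: no
  /0 0.0.0.0: MATCH
Selected: next-hop 66.162.49.106 via wlan0 (matched /0)


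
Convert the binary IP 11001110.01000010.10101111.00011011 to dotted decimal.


11001110 = 206
01000010 = 66
10101111 = 175
00011011 = 27
IP: 206.66.175.27


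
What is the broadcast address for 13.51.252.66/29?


Network: 13.51.252.64/29
Host bits = 3
Set all host bits to 1:
Broadcast: 13.51.252.71


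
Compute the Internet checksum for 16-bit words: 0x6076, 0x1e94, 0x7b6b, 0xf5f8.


Sum all words (with carry folding):
+ 0x6076 = 0x6076
+ 0x1e94 = 0x7f0a
+ 0x7b6b = 0xfa75
+ 0xf5f8 = 0xf06e
One's complement: ~0xf06e
Checksum = 0x0f91


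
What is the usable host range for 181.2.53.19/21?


Network: 181.2.48.0
Broadcast: 181.2.55.255
First usable = network + 1
Last usable = broadcast - 1
Range: 181.2.48.1 to 181.2.55.254


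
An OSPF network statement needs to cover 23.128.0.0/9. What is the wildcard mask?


Subnet mask: 255.128.0.0
Wildcard = 255.255.255.255 - subnet mask
255 - 255 = 0
255 - 128 = 127
255 - 0 = 255
255 - 0 = 255
Wildcard: 0.127.255.255


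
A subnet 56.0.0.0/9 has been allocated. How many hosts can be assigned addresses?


Host bits = 32 - 9 = 23
Total addresses = 2^23 = 8388608
Usable = total - 2 (network and broadcast)
Usable hosts: 8388606


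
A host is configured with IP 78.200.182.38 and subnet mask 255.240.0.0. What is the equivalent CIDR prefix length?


Binary: 11111111.11110000.00000000.00000000
Count leading 1s
Prefix: /12


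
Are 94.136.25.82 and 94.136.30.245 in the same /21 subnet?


Mask: 255.255.248.0
94.136.25.82 AND mask = 94.136.24.0
94.136.30.245 AND mask = 94.136.24.0
Yes, same subnet (94.136.24.0)


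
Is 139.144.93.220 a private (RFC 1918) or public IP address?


RFC 1918 private ranges:
  10.0.0.0/8 (10.0.0.0 - 10.255.255.255)
  172.16.0.0/12 (172.16.0.0 - 172.31.255.255)
  192.168.0.0/16 (192.168.0.0 - 192.168.255.255)
Public (not in any RFC 1918 range)


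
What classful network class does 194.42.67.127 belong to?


First octet: 194
Binary: 11000010
110xxxxx -> Class C (192-223)
Class C, default mask 255.255.255.0 (/24)


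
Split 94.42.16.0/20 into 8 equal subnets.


New prefix = 20 + 3 = 23
Each subnet has 512 addresses
  94.42.16.0/23
  94.42.18.0/23
  94.42.20.0/23
  94.42.22.0/23
  94.42.24.0/23
  94.42.26.0/23
  94.42.28.0/23
  94.42.30.0/23
Subnets: 94.42.16.0/23, 94.42.18.0/23, 94.42.20.0/23, 94.42.22.0/23, 94.42.24.0/23, 94.42.26.0/23, 94.42.28.0/23, 94.42.30.0/23


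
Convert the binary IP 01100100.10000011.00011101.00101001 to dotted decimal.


01100100 = 100
10000011 = 131
00011101 = 29
00101001 = 41
IP: 100.131.29.41


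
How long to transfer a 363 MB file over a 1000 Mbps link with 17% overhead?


Effective throughput = 1000 * (1 - 17/100) = 830 Mbps
File size in Mb = 363 * 8 = 2904 Mb
Time = 2904 / 830
Time = 3.4988 seconds


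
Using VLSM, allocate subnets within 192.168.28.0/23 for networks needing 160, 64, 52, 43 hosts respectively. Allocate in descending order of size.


160 hosts -> /24 (254 usable): 192.168.28.0/24
64 hosts -> /25 (126 usable): 192.168.29.0/25
52 hosts -> /26 (62 usable): 192.168.29.128/26
43 hosts -> /26 (62 usable): 192.168.29.192/26
Allocation: 192.168.28.0/24 (160 hosts, 254 usable); 192.168.29.0/25 (64 hosts, 126 usable); 192.168.29.128/26 (52 hosts, 62 usable); 192.168.29.192/26 (43 hosts, 62 usable)


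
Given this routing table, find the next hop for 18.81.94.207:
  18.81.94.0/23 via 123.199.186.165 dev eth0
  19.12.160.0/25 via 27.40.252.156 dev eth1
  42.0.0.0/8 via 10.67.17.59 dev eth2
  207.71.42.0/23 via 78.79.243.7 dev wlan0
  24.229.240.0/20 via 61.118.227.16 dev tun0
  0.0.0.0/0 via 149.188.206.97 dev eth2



Longest prefix match for 18.81.94.207:
  /23 18.81.94.0: MATCH
  /25 19.12.160.0: no
  /8 42.0.0.0: no
  /23 207.71.42.0: no
  /20 24.229.240.0: no
  /0 0.0.0.0: MATCH
Selected: next-hop 123.199.186.165 via eth0 (matched /23)


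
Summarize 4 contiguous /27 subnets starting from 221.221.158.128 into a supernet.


Original prefix: /27
Number of subnets: 4 = 2^2
New prefix = 27 - 2 = 25
Supernet: 221.221.158.128/25


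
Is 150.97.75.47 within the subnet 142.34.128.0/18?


Subnet network: 142.34.128.0
Test IP AND mask: 150.97.64.0
No, 150.97.75.47 is not in 142.34.128.0/18


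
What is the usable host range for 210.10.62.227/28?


Network: 210.10.62.224
Broadcast: 210.10.62.239
First usable = network + 1
Last usable = broadcast - 1
Range: 210.10.62.225 to 210.10.62.238


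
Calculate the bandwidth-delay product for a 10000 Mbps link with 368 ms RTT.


BDP = bandwidth * RTT
= 10000 Mbps * 368 ms
= 10000 * 1e6 * 368 / 1000 bits
= 3680000000 bits
= 460000000 bytes
= 449218.75 KB
BDP = 3680000000 bits (460000000 bytes)


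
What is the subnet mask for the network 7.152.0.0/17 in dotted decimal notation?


/17 means 17 network bits, 15 host bits
Binary: 11111111111111111000000000000000
Mask: 255.255.128.0


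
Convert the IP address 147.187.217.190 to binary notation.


147 = 10010011
187 = 10111011
217 = 11011001
190 = 10111110
Binary: 10010011.10111011.11011001.10111110


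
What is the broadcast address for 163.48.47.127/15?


Network: 163.48.0.0/15
Host bits = 17
Set all host bits to 1:
Broadcast: 163.49.255.255


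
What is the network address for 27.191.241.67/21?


IP:   00011011.10111111.11110001.01000011
Mask: 11111111.11111111.11111000.00000000
AND operation:
Net:  00011011.10111111.11110000.00000000
Network: 27.191.240.0/21


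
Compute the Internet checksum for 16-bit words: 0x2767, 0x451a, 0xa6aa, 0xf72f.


Sum all words (with carry folding):
+ 0x2767 = 0x2767
+ 0x451a = 0x6c81
+ 0xa6aa = 0x132c
+ 0xf72f = 0x0a5c
One's complement: ~0x0a5c
Checksum = 0xf5a3


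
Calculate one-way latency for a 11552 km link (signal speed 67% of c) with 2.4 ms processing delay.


Speed = 0.67 * 3e5 km/s = 201000 km/s
Propagation delay = 11552 / 201000 = 0.0575 s = 57.4726 ms
Processing delay = 2.4 ms
Total one-way latency = 59.8726 ms


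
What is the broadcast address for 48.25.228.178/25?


Network: 48.25.228.128/25
Host bits = 7
Set all host bits to 1:
Broadcast: 48.25.228.255


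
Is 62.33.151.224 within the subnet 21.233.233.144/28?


Subnet network: 21.233.233.144
Test IP AND mask: 62.33.151.224
No, 62.33.151.224 is not in 21.233.233.144/28


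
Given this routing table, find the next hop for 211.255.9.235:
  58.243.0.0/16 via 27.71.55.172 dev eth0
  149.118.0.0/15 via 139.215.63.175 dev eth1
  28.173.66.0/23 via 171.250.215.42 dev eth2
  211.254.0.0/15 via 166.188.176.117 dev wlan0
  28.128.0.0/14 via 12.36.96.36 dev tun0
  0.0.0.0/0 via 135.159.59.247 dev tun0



Longest prefix match for 211.255.9.235:
  /16 58.243.0.0: no
  /15 149.118.0.0: no
  /23 28.173.66.0: no
  /15 211.254.0.0: MATCH
  /14 28.128.0.0: no
  /0 0.0.0.0: MATCH
Selected: next-hop 166.188.176.117 via wlan0 (matched /15)


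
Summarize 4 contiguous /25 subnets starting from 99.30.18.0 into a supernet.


Original prefix: /25
Number of subnets: 4 = 2^2
New prefix = 25 - 2 = 23
Supernet: 99.30.18.0/23


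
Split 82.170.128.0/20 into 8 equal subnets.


New prefix = 20 + 3 = 23
Each subnet has 512 addresses
  82.170.128.0/23
  82.170.130.0/23
  82.170.132.0/23
  82.170.134.0/23
  82.170.136.0/23
  82.170.138.0/23
  82.170.140.0/23
  82.170.142.0/23
Subnets: 82.170.128.0/23, 82.170.130.0/23, 82.170.132.0/23, 82.170.134.0/23, 82.170.136.0/23, 82.170.138.0/23, 82.170.140.0/23, 82.170.142.0/23


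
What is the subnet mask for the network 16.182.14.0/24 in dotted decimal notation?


/24 means 24 network bits, 8 host bits
Binary: 11111111111111111111111100000000
Mask: 255.255.255.0


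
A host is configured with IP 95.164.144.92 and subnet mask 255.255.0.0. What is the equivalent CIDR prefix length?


Binary: 11111111.11111111.00000000.00000000
Count leading 1s
Prefix: /16


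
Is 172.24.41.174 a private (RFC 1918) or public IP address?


RFC 1918 private ranges:
  10.0.0.0/8 (10.0.0.0 - 10.255.255.255)
  172.16.0.0/12 (172.16.0.0 - 172.31.255.255)
  192.168.0.0/16 (192.168.0.0 - 192.168.255.255)
Private (in 172.16.0.0/12)


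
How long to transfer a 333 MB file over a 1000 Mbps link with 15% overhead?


Effective throughput = 1000 * (1 - 15/100) = 850 Mbps
File size in Mb = 333 * 8 = 2664 Mb
Time = 2664 / 850
Time = 3.1341 seconds


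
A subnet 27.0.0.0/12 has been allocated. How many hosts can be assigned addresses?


Host bits = 32 - 12 = 20
Total addresses = 2^20 = 1048576
Usable = total - 2 (network and broadcast)
Usable hosts: 1048574


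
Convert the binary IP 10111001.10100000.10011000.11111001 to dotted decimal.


10111001 = 185
10100000 = 160
10011000 = 152
11111001 = 249
IP: 185.160.152.249


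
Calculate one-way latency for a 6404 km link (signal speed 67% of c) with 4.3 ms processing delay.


Speed = 0.67 * 3e5 km/s = 201000 km/s
Propagation delay = 6404 / 201000 = 0.0319 s = 31.8607 ms
Processing delay = 4.3 ms
Total one-way latency = 36.1607 ms


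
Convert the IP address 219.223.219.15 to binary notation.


219 = 11011011
223 = 11011111
219 = 11011011
15 = 00001111
Binary: 11011011.11011111.11011011.00001111


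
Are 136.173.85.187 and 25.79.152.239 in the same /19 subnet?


Mask: 255.255.224.0
136.173.85.187 AND mask = 136.173.64.0
25.79.152.239 AND mask = 25.79.128.0
No, different subnets (136.173.64.0 vs 25.79.128.0)


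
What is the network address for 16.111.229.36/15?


IP:   00010000.01101111.11100101.00100100
Mask: 11111111.11111110.00000000.00000000
AND operation:
Net:  00010000.01101110.00000000.00000000
Network: 16.110.0.0/15


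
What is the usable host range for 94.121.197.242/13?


Network: 94.120.0.0
Broadcast: 94.127.255.255
First usable = network + 1
Last usable = broadcast - 1
Range: 94.120.0.1 to 94.127.255.254


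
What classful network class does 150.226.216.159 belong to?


First octet: 150
Binary: 10010110
10xxxxxx -> Class B (128-191)
Class B, default mask 255.255.0.0 (/16)


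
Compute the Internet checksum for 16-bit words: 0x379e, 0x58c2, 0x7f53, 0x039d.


Sum all words (with carry folding):
+ 0x379e = 0x379e
+ 0x58c2 = 0x9060
+ 0x7f53 = 0x0fb4
+ 0x039d = 0x1351
One's complement: ~0x1351
Checksum = 0xecae


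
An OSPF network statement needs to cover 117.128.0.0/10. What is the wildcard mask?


Subnet mask: 255.192.0.0
Wildcard = 255.255.255.255 - subnet mask
255 - 255 = 0
255 - 192 = 63
255 - 0 = 255
255 - 0 = 255
Wildcard: 0.63.255.255


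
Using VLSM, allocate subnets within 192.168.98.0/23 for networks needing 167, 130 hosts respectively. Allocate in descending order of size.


167 hosts -> /24 (254 usable): 192.168.98.0/24
130 hosts -> /24 (254 usable): 192.168.99.0/24
Allocation: 192.168.98.0/24 (167 hosts, 254 usable); 192.168.99.0/24 (130 hosts, 254 usable)


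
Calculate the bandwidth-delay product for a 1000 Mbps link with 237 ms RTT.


BDP = bandwidth * RTT
= 1000 Mbps * 237 ms
= 1000 * 1e6 * 237 / 1000 bits
= 237000000 bits
= 29625000 bytes
= 28930.6641 KB
BDP = 237000000 bits (29625000 bytes)


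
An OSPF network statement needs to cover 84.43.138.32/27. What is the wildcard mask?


Subnet mask: 255.255.255.224
Wildcard = 255.255.255.255 - subnet mask
255 - 255 = 0
255 - 255 = 0
255 - 255 = 0
255 - 224 = 31
Wildcard: 0.0.0.31


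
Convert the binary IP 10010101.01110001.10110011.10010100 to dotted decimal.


10010101 = 149
01110001 = 113
10110011 = 179
10010100 = 148
IP: 149.113.179.148


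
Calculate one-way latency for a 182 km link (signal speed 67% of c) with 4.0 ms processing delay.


Speed = 0.67 * 3e5 km/s = 201000 km/s
Propagation delay = 182 / 201000 = 0.0009 s = 0.9055 ms
Processing delay = 4.0 ms
Total one-way latency = 4.9055 ms


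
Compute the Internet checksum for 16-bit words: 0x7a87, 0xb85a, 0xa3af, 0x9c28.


Sum all words (with carry folding):
+ 0x7a87 = 0x7a87
+ 0xb85a = 0x32e2
+ 0xa3af = 0xd691
+ 0x9c28 = 0x72ba
One's complement: ~0x72ba
Checksum = 0x8d45


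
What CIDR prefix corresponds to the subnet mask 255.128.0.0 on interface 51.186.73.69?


Binary: 11111111.10000000.00000000.00000000
Count leading 1s
Prefix: /9


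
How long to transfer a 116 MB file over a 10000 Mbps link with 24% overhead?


Effective throughput = 10000 * (1 - 24/100) = 7600 Mbps
File size in Mb = 116 * 8 = 928 Mb
Time = 928 / 7600
Time = 0.1221 seconds


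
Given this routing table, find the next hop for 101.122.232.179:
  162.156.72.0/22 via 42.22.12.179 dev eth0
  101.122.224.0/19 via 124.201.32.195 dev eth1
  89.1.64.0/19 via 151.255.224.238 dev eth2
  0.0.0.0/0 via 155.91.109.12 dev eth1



Longest prefix match for 101.122.232.179:
  /22 162.156.72.0: no
  /19 101.122.224.0: MATCH
  /19 89.1.64.0: no
  /0 0.0.0.0: MATCH
Selected: next-hop 124.201.32.195 via eth1 (matched /19)


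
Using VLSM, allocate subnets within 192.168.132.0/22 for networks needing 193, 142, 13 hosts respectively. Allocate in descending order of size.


193 hosts -> /24 (254 usable): 192.168.132.0/24
142 hosts -> /24 (254 usable): 192.168.133.0/24
13 hosts -> /28 (14 usable): 192.168.134.0/28
Allocation: 192.168.132.0/24 (193 hosts, 254 usable); 192.168.133.0/24 (142 hosts, 254 usable); 192.168.134.0/28 (13 hosts, 14 usable)


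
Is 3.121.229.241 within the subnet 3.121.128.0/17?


Subnet network: 3.121.128.0
Test IP AND mask: 3.121.128.0
Yes, 3.121.229.241 is in 3.121.128.0/17


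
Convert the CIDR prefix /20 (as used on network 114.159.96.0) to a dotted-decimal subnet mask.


/20 means 20 network bits, 12 host bits
Binary: 11111111111111111111000000000000
Mask: 255.255.240.0


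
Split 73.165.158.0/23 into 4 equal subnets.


New prefix = 23 + 2 = 25
Each subnet has 128 addresses
  73.165.158.0/25
  73.165.158.128/25
  73.165.159.0/25
  73.165.159.128/25
Subnets: 73.165.158.0/25, 73.165.158.128/25, 73.165.159.0/25, 73.165.159.128/25


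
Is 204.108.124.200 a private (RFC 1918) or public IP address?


RFC 1918 private ranges:
  10.0.0.0/8 (10.0.0.0 - 10.255.255.255)
  172.16.0.0/12 (172.16.0.0 - 172.31.255.255)
  192.168.0.0/16 (192.168.0.0 - 192.168.255.255)
Public (not in any RFC 1918 range)


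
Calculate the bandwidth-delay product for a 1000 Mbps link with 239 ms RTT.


BDP = bandwidth * RTT
= 1000 Mbps * 239 ms
= 1000 * 1e6 * 239 / 1000 bits
= 239000000 bits
= 29875000 bytes
= 29174.8047 KB
BDP = 239000000 bits (29875000 bytes)


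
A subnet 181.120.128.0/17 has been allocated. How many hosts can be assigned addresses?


Host bits = 32 - 17 = 15
Total addresses = 2^15 = 32768
Usable = total - 2 (network and broadcast)
Usable hosts: 32766


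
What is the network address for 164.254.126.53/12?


IP:   10100100.11111110.01111110.00110101
Mask: 11111111.11110000.00000000.00000000
AND operation:
Net:  10100100.11110000.00000000.00000000
Network: 164.240.0.0/12


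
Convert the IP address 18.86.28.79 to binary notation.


18 = 00010010
86 = 01010110
28 = 00011100
79 = 01001111
Binary: 00010010.01010110.00011100.01001111


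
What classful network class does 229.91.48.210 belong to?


First octet: 229
Binary: 11100101
1110xxxx -> Class D (224-239)
Class D (multicast), default mask N/A


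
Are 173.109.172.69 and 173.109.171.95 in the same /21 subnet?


Mask: 255.255.248.0
173.109.172.69 AND mask = 173.109.168.0
173.109.171.95 AND mask = 173.109.168.0
Yes, same subnet (173.109.168.0)


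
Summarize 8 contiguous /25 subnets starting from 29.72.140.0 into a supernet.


Original prefix: /25
Number of subnets: 8 = 2^3
New prefix = 25 - 3 = 22
Supernet: 29.72.140.0/22


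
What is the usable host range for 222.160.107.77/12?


Network: 222.160.0.0
Broadcast: 222.175.255.255
First usable = network + 1
Last usable = broadcast - 1
Range: 222.160.0.1 to 222.175.255.254


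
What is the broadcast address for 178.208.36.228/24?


Network: 178.208.36.0/24
Host bits = 8
Set all host bits to 1:
Broadcast: 178.208.36.255


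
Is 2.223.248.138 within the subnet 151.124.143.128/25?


Subnet network: 151.124.143.128
Test IP AND mask: 2.223.248.128
No, 2.223.248.138 is not in 151.124.143.128/25


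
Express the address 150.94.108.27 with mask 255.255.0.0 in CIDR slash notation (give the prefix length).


Binary: 11111111.11111111.00000000.00000000
Count leading 1s
Prefix: /16


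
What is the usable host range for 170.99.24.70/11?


Network: 170.96.0.0
Broadcast: 170.127.255.255
First usable = network + 1
Last usable = broadcast - 1
Range: 170.96.0.1 to 170.127.255.254


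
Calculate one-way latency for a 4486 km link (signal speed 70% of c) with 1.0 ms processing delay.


Speed = 0.7 * 3e5 km/s = 210000 km/s
Propagation delay = 4486 / 210000 = 0.0214 s = 21.3619 ms
Processing delay = 1.0 ms
Total one-way latency = 22.3619 ms


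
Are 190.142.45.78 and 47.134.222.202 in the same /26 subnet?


Mask: 255.255.255.192
190.142.45.78 AND mask = 190.142.45.64
47.134.222.202 AND mask = 47.134.222.192
No, different subnets (190.142.45.64 vs 47.134.222.192)


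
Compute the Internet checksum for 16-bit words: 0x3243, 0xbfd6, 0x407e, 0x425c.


Sum all words (with carry folding):
+ 0x3243 = 0x3243
+ 0xbfd6 = 0xf219
+ 0x407e = 0x3298
+ 0x425c = 0x74f4
One's complement: ~0x74f4
Checksum = 0x8b0b


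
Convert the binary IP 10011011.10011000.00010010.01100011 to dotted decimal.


10011011 = 155
10011000 = 152
00010010 = 18
01100011 = 99
IP: 155.152.18.99


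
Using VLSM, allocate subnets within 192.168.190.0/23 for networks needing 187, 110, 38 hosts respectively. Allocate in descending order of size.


187 hosts -> /24 (254 usable): 192.168.190.0/24
110 hosts -> /25 (126 usable): 192.168.191.0/25
38 hosts -> /26 (62 usable): 192.168.191.128/26
Allocation: 192.168.190.0/24 (187 hosts, 254 usable); 192.168.191.0/25 (110 hosts, 126 usable); 192.168.191.128/26 (38 hosts, 62 usable)


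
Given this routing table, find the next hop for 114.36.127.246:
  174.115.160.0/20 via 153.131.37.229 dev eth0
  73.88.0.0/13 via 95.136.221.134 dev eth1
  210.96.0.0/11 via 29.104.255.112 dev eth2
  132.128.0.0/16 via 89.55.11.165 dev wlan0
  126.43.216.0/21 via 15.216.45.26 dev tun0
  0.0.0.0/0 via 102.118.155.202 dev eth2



Longest prefix match for 114.36.127.246:
  /20 174.115.160.0: no
  /13 73.88.0.0: no
  /11 210.96.0.0: no
  /16 132.128.0.0: no
  /21 126.43.216.0: no
  /0 0.0.0.0: MATCH
Selected: next-hop 102.118.155.202 via eth2 (matched /0)


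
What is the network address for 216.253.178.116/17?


IP:   11011000.11111101.10110010.01110100
Mask: 11111111.11111111.10000000.00000000
AND operation:
Net:  11011000.11111101.10000000.00000000
Network: 216.253.128.0/17


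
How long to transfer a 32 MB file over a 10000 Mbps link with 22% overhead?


Effective throughput = 10000 * (1 - 22/100) = 7800 Mbps
File size in Mb = 32 * 8 = 256 Mb
Time = 256 / 7800
Time = 0.0328 seconds


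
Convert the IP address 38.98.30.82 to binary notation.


38 = 00100110
98 = 01100010
30 = 00011110
82 = 01010010
Binary: 00100110.01100010.00011110.01010010


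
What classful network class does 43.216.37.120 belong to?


First octet: 43
Binary: 00101011
0xxxxxxx -> Class A (1-126)
Class A, default mask 255.0.0.0 (/8)


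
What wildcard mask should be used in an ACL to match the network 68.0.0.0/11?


Subnet mask: 255.224.0.0
Wildcard = 255.255.255.255 - subnet mask
255 - 255 = 0
255 - 224 = 31
255 - 0 = 255
255 - 0 = 255
Wildcard: 0.31.255.255


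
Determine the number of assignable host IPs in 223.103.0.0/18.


Host bits = 32 - 18 = 14
Total addresses = 2^14 = 16384
Usable = total - 2 (network and broadcast)
Usable hosts: 16382


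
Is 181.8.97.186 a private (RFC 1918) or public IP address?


RFC 1918 private ranges:
  10.0.0.0/8 (10.0.0.0 - 10.255.255.255)
  172.16.0.0/12 (172.16.0.0 - 172.31.255.255)
  192.168.0.0/16 (192.168.0.0 - 192.168.255.255)
Public (not in any RFC 1918 range)


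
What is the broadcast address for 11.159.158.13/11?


Network: 11.128.0.0/11
Host bits = 21
Set all host bits to 1:
Broadcast: 11.159.255.255


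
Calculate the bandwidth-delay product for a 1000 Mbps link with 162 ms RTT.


BDP = bandwidth * RTT
= 1000 Mbps * 162 ms
= 1000 * 1e6 * 162 / 1000 bits
= 162000000 bits
= 20250000 bytes
= 19775.3906 KB
BDP = 162000000 bits (20250000 bytes)


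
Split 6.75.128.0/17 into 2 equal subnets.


New prefix = 17 + 1 = 18
Each subnet has 16384 addresses
  6.75.128.0/18
  6.75.192.0/18
Subnets: 6.75.128.0/18, 6.75.192.0/18


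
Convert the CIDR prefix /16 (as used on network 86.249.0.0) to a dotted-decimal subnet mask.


/16 means 16 network bits, 16 host bits
Binary: 11111111111111110000000000000000
Mask: 255.255.0.0


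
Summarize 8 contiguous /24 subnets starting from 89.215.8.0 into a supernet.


Original prefix: /24
Number of subnets: 8 = 2^3
New prefix = 24 - 3 = 21
Supernet: 89.215.8.0/21


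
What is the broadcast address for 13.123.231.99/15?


Network: 13.122.0.0/15
Host bits = 17
Set all host bits to 1:
Broadcast: 13.123.255.255


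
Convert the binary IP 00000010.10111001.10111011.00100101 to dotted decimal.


00000010 = 2
10111001 = 185
10111011 = 187
00100101 = 37
IP: 2.185.187.37


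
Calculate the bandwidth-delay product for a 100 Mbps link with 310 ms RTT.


BDP = bandwidth * RTT
= 100 Mbps * 310 ms
= 100 * 1e6 * 310 / 1000 bits
= 31000000 bits
= 3875000 bytes
= 3784.1797 KB
BDP = 31000000 bits (3875000 bytes)


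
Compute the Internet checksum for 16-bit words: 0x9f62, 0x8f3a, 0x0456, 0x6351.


Sum all words (with carry folding):
+ 0x9f62 = 0x9f62
+ 0x8f3a = 0x2e9d
+ 0x0456 = 0x32f3
+ 0x6351 = 0x9644
One's complement: ~0x9644
Checksum = 0x69bb


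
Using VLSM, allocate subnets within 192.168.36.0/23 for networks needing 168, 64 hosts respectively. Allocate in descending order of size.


168 hosts -> /24 (254 usable): 192.168.36.0/24
64 hosts -> /25 (126 usable): 192.168.37.0/25
Allocation: 192.168.36.0/24 (168 hosts, 254 usable); 192.168.37.0/25 (64 hosts, 126 usable)


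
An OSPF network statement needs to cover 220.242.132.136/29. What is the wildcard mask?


Subnet mask: 255.255.255.248
Wildcard = 255.255.255.255 - subnet mask
255 - 255 = 0
255 - 255 = 0
255 - 255 = 0
255 - 248 = 7
Wildcard: 0.0.0.7


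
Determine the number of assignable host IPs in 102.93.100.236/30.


Host bits = 32 - 30 = 2
Total addresses = 2^2 = 4
Usable = total - 2 (network and broadcast)
Usable hosts: 2


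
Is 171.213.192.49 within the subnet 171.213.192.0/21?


Subnet network: 171.213.192.0
Test IP AND mask: 171.213.192.0
Yes, 171.213.192.49 is in 171.213.192.0/21


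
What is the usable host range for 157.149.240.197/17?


Network: 157.149.128.0
Broadcast: 157.149.255.255
First usable = network + 1
Last usable = broadcast - 1
Range: 157.149.128.1 to 157.149.255.254


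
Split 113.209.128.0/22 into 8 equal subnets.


New prefix = 22 + 3 = 25
Each subnet has 128 addresses
  113.209.128.0/25
  113.209.128.128/25
  113.209.129.0/25
  113.209.129.128/25
  113.209.130.0/25
  113.209.130.128/25
  113.209.131.0/25
  113.209.131.128/25
Subnets: 113.209.128.0/25, 113.209.128.128/25, 113.209.129.0/25, 113.209.129.128/25, 113.209.130.0/25, 113.209.130.128/25, 113.209.131.0/25, 113.209.131.128/25


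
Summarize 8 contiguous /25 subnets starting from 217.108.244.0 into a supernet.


Original prefix: /25
Number of subnets: 8 = 2^3
New prefix = 25 - 3 = 22
Supernet: 217.108.244.0/22


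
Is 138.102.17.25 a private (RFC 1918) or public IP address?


RFC 1918 private ranges:
  10.0.0.0/8 (10.0.0.0 - 10.255.255.255)
  172.16.0.0/12 (172.16.0.0 - 172.31.255.255)
  192.168.0.0/16 (192.168.0.0 - 192.168.255.255)
Public (not in any RFC 1918 range)


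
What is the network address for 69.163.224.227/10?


IP:   01000101.10100011.11100000.11100011
Mask: 11111111.11000000.00000000.00000000
AND operation:
Net:  01000101.10000000.00000000.00000000
Network: 69.128.0.0/10


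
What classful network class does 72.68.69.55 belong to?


First octet: 72
Binary: 01001000
0xxxxxxx -> Class A (1-126)
Class A, default mask 255.0.0.0 (/8)


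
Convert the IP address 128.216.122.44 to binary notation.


128 = 10000000
216 = 11011000
122 = 01111010
44 = 00101100
Binary: 10000000.11011000.01111010.00101100


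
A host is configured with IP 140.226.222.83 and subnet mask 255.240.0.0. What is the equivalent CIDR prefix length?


Binary: 11111111.11110000.00000000.00000000
Count leading 1s
Prefix: /12


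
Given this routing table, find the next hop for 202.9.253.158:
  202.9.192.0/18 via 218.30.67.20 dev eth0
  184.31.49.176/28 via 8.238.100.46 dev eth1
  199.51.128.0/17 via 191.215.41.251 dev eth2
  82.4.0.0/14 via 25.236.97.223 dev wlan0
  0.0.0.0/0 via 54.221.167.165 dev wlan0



Longest prefix match for 202.9.253.158:
  /18 202.9.192.0: MATCH
  /28 184.31.49.176: no
  /17 199.51.128.0: no
  /14 82.4.0.0: no
  /0 0.0.0.0: MATCH
Selected: next-hop 218.30.67.20 via eth0 (matched /18)


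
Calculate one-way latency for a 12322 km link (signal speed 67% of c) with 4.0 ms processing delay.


Speed = 0.67 * 3e5 km/s = 201000 km/s
Propagation delay = 12322 / 201000 = 0.0613 s = 61.3035 ms
Processing delay = 4.0 ms
Total one-way latency = 65.3035 ms


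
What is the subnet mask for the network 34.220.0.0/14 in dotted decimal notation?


/14 means 14 network bits, 18 host bits
Binary: 11111111111111000000000000000000
Mask: 255.252.0.0


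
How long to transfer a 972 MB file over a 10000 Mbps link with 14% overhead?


Effective throughput = 10000 * (1 - 14/100) = 8600 Mbps
File size in Mb = 972 * 8 = 7776 Mb
Time = 7776 / 8600
Time = 0.9042 seconds


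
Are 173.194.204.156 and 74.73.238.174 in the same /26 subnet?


Mask: 255.255.255.192
173.194.204.156 AND mask = 173.194.204.128
74.73.238.174 AND mask = 74.73.238.128
No, different subnets (173.194.204.128 vs 74.73.238.128)


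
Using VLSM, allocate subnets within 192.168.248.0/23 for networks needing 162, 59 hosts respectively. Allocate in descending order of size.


162 hosts -> /24 (254 usable): 192.168.248.0/24
59 hosts -> /26 (62 usable): 192.168.249.0/26
Allocation: 192.168.248.0/24 (162 hosts, 254 usable); 192.168.249.0/26 (59 hosts, 62 usable)


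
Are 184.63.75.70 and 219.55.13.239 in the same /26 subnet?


Mask: 255.255.255.192
184.63.75.70 AND mask = 184.63.75.64
219.55.13.239 AND mask = 219.55.13.192
No, different subnets (184.63.75.64 vs 219.55.13.192)


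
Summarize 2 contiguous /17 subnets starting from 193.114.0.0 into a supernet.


Original prefix: /17
Number of subnets: 2 = 2^1
New prefix = 17 - 1 = 16
Supernet: 193.114.0.0/16


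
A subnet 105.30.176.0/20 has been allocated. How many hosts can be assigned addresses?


Host bits = 32 - 20 = 12
Total addresses = 2^12 = 4096
Usable = total - 2 (network and broadcast)
Usable hosts: 4094


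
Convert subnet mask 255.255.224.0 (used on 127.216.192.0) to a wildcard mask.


Subnet mask: 255.255.224.0
Wildcard = 255.255.255.255 - subnet mask
255 - 255 = 0
255 - 255 = 0
255 - 224 = 31
255 - 0 = 255
Wildcard: 0.0.31.255


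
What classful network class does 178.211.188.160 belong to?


First octet: 178
Binary: 10110010
10xxxxxx -> Class B (128-191)
Class B, default mask 255.255.0.0 (/16)


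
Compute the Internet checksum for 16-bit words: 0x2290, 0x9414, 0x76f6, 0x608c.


Sum all words (with carry folding):
+ 0x2290 = 0x2290
+ 0x9414 = 0xb6a4
+ 0x76f6 = 0x2d9b
+ 0x608c = 0x8e27
One's complement: ~0x8e27
Checksum = 0x71d8


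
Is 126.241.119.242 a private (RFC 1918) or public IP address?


RFC 1918 private ranges:
  10.0.0.0/8 (10.0.0.0 - 10.255.255.255)
  172.16.0.0/12 (172.16.0.0 - 172.31.255.255)
  192.168.0.0/16 (192.168.0.0 - 192.168.255.255)
Public (not in any RFC 1918 range)


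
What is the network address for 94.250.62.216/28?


IP:   01011110.11111010.00111110.11011000
Mask: 11111111.11111111.11111111.11110000
AND operation:
Net:  01011110.11111010.00111110.11010000
Network: 94.250.62.208/28


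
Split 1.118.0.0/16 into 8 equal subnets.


New prefix = 16 + 3 = 19
Each subnet has 8192 addresses
  1.118.0.0/19
  1.118.32.0/19
  1.118.64.0/19
  1.118.96.0/19
  1.118.128.0/19
  1.118.160.0/19
  1.118.192.0/19
  1.118.224.0/19
Subnets: 1.118.0.0/19, 1.118.32.0/19, 1.118.64.0/19, 1.118.96.0/19, 1.118.128.0/19, 1.118.160.0/19, 1.118.192.0/19, 1.118.224.0/19


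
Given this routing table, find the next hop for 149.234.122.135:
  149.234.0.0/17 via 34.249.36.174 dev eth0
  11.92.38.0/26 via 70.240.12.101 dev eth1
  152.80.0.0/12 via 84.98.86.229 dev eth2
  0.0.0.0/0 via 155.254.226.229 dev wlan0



Longest prefix match for 149.234.122.135:
  /17 149.234.0.0: MATCH
  /26 11.92.38.0: no
  /12 152.80.0.0: no
  /0 0.0.0.0: MATCH
Selected: next-hop 34.249.36.174 via eth0 (matched /17)


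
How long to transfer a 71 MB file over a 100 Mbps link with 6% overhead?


Effective throughput = 100 * (1 - 6/100) = 94 Mbps
File size in Mb = 71 * 8 = 568 Mb
Time = 568 / 94
Time = 6.0426 seconds


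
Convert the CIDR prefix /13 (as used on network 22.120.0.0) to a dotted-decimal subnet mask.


/13 means 13 network bits, 19 host bits
Binary: 11111111111110000000000000000000
Mask: 255.248.0.0


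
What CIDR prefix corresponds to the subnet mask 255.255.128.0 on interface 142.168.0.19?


Binary: 11111111.11111111.10000000.00000000
Count leading 1s
Prefix: /17


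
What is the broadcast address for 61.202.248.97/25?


Network: 61.202.248.0/25
Host bits = 7
Set all host bits to 1:
Broadcast: 61.202.248.127


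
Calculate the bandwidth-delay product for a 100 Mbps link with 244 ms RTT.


BDP = bandwidth * RTT
= 100 Mbps * 244 ms
= 100 * 1e6 * 244 / 1000 bits
= 24400000 bits
= 3050000 bytes
= 2978.5156 KB
BDP = 24400000 bits (3050000 bytes)


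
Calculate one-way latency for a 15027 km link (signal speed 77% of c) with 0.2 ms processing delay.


Speed = 0.77 * 3e5 km/s = 231000 km/s
Propagation delay = 15027 / 231000 = 0.0651 s = 65.0519 ms
Processing delay = 0.2 ms
Total one-way latency = 65.2519 ms


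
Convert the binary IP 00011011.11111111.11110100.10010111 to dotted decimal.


00011011 = 27
11111111 = 255
11110100 = 244
10010111 = 151
IP: 27.255.244.151


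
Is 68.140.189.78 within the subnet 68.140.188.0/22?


Subnet network: 68.140.188.0
Test IP AND mask: 68.140.188.0
Yes, 68.140.189.78 is in 68.140.188.0/22


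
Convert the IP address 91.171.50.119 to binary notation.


91 = 01011011
171 = 10101011
50 = 00110010
119 = 01110111
Binary: 01011011.10101011.00110010.01110111
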